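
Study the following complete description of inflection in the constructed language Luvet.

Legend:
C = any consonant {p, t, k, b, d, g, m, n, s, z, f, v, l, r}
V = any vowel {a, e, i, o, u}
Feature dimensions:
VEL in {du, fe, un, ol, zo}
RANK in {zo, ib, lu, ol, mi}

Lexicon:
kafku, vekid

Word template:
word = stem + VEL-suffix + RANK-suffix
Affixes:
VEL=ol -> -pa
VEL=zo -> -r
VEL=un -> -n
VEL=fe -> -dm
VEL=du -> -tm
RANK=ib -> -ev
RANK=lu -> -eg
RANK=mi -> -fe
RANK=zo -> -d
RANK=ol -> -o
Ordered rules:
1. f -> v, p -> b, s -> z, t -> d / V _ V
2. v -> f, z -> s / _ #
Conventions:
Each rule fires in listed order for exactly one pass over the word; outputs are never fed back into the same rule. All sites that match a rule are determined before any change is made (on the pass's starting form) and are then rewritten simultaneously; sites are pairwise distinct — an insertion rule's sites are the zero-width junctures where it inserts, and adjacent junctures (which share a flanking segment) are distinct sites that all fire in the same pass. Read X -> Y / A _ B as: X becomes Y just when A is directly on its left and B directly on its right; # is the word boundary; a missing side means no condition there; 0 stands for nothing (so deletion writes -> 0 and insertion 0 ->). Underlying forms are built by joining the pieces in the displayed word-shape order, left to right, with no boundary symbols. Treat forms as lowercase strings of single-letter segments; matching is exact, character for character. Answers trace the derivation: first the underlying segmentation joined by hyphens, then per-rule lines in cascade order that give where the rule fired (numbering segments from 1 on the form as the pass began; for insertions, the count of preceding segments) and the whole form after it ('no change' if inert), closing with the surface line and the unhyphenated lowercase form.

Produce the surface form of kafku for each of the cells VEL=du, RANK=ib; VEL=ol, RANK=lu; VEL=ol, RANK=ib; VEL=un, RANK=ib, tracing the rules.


cell VEL=du, RANK=ib:
underlying: kafku-tm-ev
1. f -> v, p -> b, s -> z, t -> d / V _ V: no change
2. v -> f, z -> s / _ #: fires at position(s) 9: kafkutmef
surface: kafkutmef

cell VEL=ol, RANK=lu:
underlying: kafku-pa-eg
1. f -> v, p -> b, s -> z, t -> d / V _ V: fires at position(s) 6: kafkubaeg
2. v -> f, z -> s / _ #: no change
surface: kafkubaeg

cell VEL=ol, RANK=ib:
underlying: kafku-pa-ev
1. f -> v, p -> b, s -> z, t -> d / V _ V: fires at position(s) 6: kafkubaev
2. v -> f, z -> s / _ #: fires at position(s) 9: kafkubaef
surface: kafkubaef

cell VEL=un, RANK=ib:
underlying: kafku-n-ev
1. f -> v, p -> b, s -> z, t -> d / V _ V: no change
2. v -> f, z -> s / _ #: fires at position(s) 8: kafkunef
surface: kafkunef


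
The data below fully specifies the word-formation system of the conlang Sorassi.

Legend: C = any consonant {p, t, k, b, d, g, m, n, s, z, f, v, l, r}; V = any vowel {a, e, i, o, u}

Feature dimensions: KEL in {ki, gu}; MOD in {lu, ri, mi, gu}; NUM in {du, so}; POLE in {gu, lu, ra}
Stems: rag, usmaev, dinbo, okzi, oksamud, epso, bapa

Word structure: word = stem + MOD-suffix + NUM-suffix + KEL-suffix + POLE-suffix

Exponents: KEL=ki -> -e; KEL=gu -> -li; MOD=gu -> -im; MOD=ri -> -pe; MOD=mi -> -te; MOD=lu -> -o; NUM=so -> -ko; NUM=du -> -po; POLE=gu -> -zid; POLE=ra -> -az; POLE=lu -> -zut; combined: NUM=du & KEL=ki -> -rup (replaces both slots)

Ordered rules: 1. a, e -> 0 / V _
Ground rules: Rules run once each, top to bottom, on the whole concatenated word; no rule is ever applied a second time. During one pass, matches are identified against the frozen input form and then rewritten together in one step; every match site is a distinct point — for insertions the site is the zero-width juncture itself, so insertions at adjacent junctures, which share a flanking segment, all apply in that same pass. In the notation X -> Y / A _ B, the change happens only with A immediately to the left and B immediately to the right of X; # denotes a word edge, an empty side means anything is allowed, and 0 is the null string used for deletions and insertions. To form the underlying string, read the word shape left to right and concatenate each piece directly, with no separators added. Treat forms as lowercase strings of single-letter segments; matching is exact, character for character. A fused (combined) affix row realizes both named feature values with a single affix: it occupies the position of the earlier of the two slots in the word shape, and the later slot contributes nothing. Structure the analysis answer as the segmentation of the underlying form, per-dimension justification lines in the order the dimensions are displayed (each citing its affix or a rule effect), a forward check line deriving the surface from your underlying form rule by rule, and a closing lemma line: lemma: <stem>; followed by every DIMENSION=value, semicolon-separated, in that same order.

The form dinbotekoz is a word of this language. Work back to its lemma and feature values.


underlying: dinbo-te-ko-e-az
KEL=ki - signalled by the affix -e
MOD=mi - signalled by the affix -te
NUM=so - signalled by the affix -ko
POLE=ra - signalled by the affix -az
check: dinbotekoeaz -> dinbotekoz
lemma: dinbo; KEL=ki; MOD=mi; NUM=so; POLE=ra


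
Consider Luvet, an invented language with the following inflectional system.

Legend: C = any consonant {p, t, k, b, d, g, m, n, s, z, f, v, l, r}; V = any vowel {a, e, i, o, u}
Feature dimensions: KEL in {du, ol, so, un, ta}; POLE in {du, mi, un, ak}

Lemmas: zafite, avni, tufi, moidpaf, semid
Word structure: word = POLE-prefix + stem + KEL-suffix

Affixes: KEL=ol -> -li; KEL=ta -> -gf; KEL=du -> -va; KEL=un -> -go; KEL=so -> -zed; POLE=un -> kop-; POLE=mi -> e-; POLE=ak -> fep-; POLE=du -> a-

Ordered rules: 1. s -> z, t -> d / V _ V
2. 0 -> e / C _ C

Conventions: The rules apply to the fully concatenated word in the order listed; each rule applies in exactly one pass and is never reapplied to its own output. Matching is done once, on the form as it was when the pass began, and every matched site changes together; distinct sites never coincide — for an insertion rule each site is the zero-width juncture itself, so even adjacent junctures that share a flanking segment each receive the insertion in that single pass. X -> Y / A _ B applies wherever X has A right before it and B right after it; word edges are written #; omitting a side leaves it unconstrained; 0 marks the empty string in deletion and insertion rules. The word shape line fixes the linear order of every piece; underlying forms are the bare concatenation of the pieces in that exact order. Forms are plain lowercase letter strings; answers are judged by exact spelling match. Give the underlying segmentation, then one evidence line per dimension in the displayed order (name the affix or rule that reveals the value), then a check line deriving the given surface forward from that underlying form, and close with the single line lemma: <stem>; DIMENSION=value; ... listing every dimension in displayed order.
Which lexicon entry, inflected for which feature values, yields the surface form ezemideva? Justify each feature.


underlying: e-semid-va
KEL=du - signalled by the affix -va
POLE=mi - signalled by the affix e-
check: esemidva -> ezemidva -> ezemideva
lemma: semid; KEL=du; POLE=mi


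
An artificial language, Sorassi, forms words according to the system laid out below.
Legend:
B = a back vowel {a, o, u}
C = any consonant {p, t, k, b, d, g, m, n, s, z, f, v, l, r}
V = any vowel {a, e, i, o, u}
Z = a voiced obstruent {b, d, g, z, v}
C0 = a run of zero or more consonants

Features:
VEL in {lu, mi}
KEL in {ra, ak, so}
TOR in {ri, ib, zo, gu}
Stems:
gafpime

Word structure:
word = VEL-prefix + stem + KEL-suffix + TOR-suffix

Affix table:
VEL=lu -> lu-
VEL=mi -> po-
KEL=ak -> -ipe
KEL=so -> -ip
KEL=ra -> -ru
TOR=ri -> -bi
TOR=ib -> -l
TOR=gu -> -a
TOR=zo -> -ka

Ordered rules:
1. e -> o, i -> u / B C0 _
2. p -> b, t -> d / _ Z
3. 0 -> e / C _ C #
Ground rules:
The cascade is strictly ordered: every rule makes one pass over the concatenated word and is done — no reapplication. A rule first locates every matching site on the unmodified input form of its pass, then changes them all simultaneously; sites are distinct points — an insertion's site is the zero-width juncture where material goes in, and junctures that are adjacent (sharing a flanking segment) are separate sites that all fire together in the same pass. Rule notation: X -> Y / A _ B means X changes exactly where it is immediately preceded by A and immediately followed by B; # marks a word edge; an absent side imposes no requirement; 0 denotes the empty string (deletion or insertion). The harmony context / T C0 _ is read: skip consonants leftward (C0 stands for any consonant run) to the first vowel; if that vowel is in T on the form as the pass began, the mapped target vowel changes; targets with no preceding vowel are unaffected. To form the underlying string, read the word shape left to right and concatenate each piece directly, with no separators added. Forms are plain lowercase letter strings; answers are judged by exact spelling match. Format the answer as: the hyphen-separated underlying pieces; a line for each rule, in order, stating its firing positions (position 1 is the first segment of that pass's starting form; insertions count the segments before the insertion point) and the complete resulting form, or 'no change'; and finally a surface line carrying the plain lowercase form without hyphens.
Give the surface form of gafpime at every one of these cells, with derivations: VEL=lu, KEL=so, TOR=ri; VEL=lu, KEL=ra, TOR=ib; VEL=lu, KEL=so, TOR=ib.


cell VEL=lu, KEL=so, TOR=ri:
underlying: lu-gafpime-ip-bi
1. e -> o, i -> u / B C0 _: fires at position(s) 7: lugafpumeipbi
2. p -> b, t -> d / _ Z: fires at position(s) 11: lugafpumeibbi
3. 0 -> e / C _ C #: no change
surface: lugafpumeibbi

cell VEL=lu, KEL=ra, TOR=ib:
underlying: lu-gafpime-ru-l
1. e -> o, i -> u / B C0 _: fires at position(s) 7: lugafpumerul
2. p -> b, t -> d / _ Z: no change
3. 0 -> e / C _ C #: no change
surface: lugafpumerul

cell VEL=lu, KEL=so, TOR=ib:
underlying: lu-gafpime-ip-l
1. e -> o, i -> u / B C0 _: fires at position(s) 7: lugafpumeipl
2. p -> b, t -> d / _ Z: no change
3. 0 -> e / C _ C #: inserts after position(s) 11: lugafpumeipel
surface: lugafpumeipel


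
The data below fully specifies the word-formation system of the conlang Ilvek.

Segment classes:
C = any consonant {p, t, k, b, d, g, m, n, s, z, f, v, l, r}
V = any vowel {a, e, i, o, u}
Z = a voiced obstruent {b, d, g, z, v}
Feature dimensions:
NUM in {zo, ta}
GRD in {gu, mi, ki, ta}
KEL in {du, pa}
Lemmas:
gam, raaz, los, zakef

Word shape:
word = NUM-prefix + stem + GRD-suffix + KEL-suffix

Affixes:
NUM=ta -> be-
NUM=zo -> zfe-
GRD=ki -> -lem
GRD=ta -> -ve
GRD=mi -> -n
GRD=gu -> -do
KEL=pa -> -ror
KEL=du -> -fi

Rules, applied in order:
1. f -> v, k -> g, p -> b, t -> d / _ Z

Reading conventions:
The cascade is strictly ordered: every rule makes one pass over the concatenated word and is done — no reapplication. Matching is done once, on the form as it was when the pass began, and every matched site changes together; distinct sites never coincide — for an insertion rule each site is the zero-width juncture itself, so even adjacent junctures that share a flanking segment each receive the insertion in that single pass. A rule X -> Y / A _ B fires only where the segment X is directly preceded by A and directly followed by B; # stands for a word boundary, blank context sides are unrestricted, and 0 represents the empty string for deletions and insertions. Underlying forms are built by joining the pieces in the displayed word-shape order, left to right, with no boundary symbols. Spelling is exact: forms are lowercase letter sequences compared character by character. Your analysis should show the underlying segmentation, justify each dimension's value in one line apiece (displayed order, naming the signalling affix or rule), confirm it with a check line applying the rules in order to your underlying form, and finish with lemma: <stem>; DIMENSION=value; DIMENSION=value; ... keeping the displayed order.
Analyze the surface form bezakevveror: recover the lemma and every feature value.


underlying: be-zakef-ve-ror
NUM=ta - signalled by the affix be-
GRD=ta - signalled by the affix -ve
KEL=pa - signalled by the affix -ror
check: bezakefveror -> bezakevveror
lemma: zakef; NUM=ta; GRD=ta; KEL=pa


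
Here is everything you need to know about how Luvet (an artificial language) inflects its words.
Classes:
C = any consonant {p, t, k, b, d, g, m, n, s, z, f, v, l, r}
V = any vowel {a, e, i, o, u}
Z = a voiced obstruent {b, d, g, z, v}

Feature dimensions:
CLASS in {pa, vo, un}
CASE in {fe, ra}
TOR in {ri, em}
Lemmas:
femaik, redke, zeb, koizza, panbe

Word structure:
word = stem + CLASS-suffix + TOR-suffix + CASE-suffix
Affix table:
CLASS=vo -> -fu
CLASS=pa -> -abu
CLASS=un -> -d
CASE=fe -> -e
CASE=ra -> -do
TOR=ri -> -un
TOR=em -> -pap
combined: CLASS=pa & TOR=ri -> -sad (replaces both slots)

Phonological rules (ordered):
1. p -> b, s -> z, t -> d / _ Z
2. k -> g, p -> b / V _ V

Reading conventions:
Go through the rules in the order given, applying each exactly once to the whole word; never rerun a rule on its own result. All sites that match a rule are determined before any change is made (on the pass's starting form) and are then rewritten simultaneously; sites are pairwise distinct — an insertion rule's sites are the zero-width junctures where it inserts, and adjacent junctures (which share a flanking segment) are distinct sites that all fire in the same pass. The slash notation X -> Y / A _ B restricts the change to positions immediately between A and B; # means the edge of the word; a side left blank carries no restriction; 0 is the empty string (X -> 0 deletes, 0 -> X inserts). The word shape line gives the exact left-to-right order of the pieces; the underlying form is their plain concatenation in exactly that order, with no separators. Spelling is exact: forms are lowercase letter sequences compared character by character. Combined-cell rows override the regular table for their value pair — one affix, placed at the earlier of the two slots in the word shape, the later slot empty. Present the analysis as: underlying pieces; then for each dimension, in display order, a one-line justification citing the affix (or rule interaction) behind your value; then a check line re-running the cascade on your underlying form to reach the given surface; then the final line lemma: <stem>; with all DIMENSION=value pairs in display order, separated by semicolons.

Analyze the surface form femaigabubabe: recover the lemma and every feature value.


underlying: femaik-abu-pap-e
CLASS=pa - signalled by the affix -abu
CASE=fe - signalled by the affix -e
TOR=em - signalled by the affix -pap
check: femaikabupape -> femaikabupape -> femaigabubabe
lemma: femaik; CLASS=pa; CASE=fe; TOR=em


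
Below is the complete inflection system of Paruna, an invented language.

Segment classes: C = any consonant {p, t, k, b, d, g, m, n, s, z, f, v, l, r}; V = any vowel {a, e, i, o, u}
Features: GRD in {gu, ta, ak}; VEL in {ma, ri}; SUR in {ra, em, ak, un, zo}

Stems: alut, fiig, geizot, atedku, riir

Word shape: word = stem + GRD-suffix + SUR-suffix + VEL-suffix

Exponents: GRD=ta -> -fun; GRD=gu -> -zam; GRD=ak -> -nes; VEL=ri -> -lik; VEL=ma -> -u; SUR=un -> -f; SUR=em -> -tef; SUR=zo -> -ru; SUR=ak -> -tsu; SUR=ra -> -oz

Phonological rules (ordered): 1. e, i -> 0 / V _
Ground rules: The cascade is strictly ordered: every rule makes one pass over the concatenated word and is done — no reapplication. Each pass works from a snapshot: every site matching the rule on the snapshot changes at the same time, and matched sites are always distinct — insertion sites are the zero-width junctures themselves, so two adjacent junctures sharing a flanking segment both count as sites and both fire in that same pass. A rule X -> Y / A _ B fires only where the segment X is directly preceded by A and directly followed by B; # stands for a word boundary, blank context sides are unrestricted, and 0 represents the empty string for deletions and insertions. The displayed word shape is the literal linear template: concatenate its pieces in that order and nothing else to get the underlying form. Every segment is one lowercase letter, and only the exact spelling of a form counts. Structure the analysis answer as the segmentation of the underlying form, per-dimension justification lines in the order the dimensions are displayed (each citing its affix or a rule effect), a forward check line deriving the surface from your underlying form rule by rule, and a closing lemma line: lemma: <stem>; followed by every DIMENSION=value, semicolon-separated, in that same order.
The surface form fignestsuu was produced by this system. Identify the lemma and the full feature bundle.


underlying: fiig-nes-tsu-u
GRD=ak - signalled by the affix -nes
VEL=ma - signalled by the affix -u
SUR=ak - signalled by the affix -tsu
check: fiignestsuu -> fignestsuu
lemma: fiig; GRD=ak; VEL=ma; SUR=ak


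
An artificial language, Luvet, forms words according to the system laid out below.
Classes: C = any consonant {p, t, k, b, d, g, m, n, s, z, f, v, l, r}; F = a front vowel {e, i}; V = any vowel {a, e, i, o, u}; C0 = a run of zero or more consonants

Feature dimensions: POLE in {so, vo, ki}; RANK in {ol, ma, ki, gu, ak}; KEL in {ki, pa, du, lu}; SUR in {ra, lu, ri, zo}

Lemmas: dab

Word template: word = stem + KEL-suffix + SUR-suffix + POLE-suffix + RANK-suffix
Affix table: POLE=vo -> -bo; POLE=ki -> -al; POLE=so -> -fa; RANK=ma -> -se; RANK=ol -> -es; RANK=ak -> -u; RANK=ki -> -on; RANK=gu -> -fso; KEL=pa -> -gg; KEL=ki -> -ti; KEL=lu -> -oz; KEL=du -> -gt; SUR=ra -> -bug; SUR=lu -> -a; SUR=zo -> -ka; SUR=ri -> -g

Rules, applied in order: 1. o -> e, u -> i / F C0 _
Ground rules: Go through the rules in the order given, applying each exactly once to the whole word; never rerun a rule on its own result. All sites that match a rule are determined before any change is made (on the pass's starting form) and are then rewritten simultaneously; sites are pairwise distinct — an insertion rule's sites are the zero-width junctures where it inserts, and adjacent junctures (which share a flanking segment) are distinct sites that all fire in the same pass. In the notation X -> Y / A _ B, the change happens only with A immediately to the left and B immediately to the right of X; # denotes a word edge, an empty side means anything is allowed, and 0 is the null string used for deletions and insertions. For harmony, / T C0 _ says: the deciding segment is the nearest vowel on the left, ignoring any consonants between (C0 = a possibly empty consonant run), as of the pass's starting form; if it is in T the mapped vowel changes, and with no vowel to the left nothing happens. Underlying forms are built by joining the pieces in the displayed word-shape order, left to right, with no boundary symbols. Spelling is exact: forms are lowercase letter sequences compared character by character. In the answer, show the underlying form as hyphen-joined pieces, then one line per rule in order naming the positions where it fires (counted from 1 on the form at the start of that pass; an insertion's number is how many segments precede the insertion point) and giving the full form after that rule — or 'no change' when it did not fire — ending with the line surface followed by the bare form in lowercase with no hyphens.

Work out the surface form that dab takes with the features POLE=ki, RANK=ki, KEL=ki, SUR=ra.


underlying: dab-ti-bug-al-on
1. o -> e, u -> i / F C0 _: fires at position(s) 7: dabtibigalon
surface: dabtibigalon


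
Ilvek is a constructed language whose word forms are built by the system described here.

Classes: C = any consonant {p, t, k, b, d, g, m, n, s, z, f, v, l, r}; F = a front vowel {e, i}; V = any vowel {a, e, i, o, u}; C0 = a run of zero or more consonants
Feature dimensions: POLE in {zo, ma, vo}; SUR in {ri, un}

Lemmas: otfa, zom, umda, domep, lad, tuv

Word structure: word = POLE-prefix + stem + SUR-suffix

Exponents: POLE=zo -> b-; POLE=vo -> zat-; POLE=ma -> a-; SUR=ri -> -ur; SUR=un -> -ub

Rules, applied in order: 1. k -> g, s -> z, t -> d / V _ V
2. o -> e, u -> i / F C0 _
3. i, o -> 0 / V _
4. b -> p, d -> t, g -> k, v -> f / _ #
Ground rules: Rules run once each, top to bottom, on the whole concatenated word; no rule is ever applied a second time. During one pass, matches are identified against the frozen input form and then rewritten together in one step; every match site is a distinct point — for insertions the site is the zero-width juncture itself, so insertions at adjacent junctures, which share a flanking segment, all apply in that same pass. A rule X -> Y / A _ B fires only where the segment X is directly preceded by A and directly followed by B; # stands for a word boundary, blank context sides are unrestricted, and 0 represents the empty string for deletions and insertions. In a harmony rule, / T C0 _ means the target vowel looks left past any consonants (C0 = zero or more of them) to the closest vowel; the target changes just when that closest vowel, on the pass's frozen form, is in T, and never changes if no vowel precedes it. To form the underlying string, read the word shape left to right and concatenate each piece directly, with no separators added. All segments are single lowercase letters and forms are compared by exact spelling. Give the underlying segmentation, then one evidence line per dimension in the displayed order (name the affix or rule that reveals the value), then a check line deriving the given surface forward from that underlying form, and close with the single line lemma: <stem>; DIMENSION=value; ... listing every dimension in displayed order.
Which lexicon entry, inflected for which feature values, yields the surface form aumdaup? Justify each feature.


underlying: a-umda-ub
POLE=ma - signalled by the affix a-
SUR=un - signalled by the affix -ub
check: aumdaub -> aumdaub -> aumdaub -> aumdaub -> aumdaup
lemma: umda; POLE=ma; SUR=un


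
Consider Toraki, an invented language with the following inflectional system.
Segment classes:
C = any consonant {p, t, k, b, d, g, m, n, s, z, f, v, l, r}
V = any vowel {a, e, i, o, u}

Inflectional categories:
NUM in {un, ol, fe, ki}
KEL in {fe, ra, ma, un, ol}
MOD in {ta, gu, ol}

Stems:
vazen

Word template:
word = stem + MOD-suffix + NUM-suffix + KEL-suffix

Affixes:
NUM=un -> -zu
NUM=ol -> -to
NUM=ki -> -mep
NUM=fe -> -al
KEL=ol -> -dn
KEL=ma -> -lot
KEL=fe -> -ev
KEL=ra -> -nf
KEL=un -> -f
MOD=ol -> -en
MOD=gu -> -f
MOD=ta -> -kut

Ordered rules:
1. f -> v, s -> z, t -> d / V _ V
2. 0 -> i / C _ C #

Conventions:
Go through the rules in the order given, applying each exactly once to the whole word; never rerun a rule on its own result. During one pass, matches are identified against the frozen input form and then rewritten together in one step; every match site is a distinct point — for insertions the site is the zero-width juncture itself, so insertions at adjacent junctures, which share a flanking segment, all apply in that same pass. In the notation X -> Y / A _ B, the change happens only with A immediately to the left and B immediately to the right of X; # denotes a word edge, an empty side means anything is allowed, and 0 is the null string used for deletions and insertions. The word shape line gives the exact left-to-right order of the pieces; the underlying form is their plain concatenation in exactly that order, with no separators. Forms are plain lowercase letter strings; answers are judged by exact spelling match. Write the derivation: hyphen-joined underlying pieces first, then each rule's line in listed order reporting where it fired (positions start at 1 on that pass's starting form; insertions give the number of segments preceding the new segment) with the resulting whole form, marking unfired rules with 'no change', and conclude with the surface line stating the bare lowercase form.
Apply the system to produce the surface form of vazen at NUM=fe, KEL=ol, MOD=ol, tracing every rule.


underlying: vazen-en-al-dn
1. f -> v, s -> z, t -> d / V _ V: no change
2. 0 -> i / C _ C #: inserts after position(s) 10: vazenenaldin
surface: vazenenaldin


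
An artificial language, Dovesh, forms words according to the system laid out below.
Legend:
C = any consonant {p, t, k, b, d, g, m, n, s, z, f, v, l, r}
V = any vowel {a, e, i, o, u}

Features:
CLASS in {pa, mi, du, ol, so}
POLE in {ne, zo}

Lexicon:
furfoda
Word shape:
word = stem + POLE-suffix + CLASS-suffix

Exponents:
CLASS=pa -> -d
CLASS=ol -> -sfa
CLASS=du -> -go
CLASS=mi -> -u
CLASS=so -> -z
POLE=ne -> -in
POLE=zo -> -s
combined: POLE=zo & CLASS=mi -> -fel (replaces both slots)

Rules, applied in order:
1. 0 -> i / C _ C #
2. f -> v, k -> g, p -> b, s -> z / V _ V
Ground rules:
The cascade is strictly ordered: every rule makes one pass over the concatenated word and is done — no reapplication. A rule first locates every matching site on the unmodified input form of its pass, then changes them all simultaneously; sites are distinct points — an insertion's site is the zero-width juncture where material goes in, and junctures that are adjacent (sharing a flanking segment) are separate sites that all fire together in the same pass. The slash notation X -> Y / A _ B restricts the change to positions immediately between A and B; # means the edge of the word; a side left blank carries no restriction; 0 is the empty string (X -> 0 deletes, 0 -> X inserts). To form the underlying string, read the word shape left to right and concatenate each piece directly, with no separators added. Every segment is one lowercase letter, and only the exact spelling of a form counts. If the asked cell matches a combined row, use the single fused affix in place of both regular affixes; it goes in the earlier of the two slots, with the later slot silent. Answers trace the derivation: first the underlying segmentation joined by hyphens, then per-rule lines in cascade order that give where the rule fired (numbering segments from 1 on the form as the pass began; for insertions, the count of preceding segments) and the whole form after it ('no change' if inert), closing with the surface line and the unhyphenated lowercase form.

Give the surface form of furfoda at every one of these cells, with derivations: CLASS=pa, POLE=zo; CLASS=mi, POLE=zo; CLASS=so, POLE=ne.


cell CLASS=pa, POLE=zo:
underlying: furfoda-s-d
1. 0 -> i / C _ C #: inserts after position(s) 8: furfodasid
2. f -> v, k -> g, p -> b, s -> z / V _ V: fires at position(s) 8: furfodazid
surface: furfodazid

cell CLASS=mi, POLE=zo:
underlying: furfoda-fel
1. 0 -> i / C _ C #: no change
2. f -> v, k -> g, p -> b, s -> z / V _ V: fires at position(s) 8: furfodavel
surface: furfodavel

cell CLASS=so, POLE=ne:
underlying: furfoda-in-z
1. 0 -> i / C _ C #: inserts after position(s) 9: furfodainiz
2. f -> v, k -> g, p -> b, s -> z / V _ V: no change
surface: furfodainiz


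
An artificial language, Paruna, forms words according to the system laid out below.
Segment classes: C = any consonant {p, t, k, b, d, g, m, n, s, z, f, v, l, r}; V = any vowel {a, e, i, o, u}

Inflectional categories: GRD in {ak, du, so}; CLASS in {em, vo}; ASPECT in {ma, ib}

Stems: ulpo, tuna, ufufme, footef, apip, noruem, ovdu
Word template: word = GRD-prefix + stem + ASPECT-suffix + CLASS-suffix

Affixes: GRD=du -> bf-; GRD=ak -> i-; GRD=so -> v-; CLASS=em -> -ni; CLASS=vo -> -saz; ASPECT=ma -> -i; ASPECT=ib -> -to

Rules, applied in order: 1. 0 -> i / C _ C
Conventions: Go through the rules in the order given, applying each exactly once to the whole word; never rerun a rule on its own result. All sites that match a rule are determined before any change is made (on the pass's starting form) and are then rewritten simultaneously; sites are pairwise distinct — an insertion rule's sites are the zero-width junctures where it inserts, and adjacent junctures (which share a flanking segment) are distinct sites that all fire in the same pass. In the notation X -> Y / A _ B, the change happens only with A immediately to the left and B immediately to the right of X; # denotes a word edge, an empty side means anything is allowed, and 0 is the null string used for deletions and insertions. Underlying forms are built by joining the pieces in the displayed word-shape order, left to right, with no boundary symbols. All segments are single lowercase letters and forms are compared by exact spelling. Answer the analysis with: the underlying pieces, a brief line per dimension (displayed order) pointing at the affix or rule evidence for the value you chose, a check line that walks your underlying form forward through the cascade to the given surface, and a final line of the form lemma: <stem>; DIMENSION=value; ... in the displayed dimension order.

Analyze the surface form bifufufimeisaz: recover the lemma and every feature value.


underlying: bf-ufufme-i-saz
GRD=du - signalled by the affix bf-
CLASS=vo - signalled by the affix -saz
ASPECT=ma - signalled by the affix -i
check: bfufufmeisaz -> bifufufimeisaz
lemma: ufufme; GRD=du; CLASS=vo; ASPECT=ma


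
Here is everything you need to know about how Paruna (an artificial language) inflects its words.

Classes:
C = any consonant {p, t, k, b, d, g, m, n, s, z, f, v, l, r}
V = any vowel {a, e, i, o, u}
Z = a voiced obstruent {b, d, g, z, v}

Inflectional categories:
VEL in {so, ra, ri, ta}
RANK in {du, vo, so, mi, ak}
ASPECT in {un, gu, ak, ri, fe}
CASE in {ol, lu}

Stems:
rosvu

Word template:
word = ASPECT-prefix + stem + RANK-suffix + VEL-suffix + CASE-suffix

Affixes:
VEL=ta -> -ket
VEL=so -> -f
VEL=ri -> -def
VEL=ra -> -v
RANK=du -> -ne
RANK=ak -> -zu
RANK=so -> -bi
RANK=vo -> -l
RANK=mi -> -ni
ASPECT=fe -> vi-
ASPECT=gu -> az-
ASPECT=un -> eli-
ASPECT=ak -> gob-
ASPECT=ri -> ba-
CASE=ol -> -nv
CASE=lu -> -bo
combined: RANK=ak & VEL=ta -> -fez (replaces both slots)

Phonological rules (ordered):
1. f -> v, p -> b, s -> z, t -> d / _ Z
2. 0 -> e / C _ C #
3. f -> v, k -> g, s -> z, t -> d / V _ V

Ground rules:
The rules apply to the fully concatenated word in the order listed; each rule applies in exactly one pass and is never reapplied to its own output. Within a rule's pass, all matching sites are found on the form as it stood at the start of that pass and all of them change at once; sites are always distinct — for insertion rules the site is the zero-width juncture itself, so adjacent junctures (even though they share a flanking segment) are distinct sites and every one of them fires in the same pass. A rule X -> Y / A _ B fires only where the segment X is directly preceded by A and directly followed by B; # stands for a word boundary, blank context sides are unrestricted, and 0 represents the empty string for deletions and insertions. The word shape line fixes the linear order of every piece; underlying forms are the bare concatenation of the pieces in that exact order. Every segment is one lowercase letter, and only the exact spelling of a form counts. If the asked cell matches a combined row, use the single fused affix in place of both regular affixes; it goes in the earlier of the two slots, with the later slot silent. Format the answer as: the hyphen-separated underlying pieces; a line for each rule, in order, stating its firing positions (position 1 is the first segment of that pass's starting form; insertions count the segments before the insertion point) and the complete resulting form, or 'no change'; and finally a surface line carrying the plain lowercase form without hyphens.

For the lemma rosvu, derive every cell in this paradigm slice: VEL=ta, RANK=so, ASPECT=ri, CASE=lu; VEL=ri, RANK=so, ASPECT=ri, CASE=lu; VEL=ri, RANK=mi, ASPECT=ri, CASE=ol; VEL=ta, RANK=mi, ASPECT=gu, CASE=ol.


cell VEL=ta, RANK=so, ASPECT=ri, CASE=lu:
underlying: ba-rosvu-bi-ket-bo
1. f -> v, p -> b, s -> z, t -> d / _ Z: fires at position(s) 5, 12: barozvubikedbo
2. 0 -> e / C _ C #: no change
3. f -> v, k -> g, s -> z, t -> d / V _ V: fires at position(s) 10: barozvubigedbo
surface: barozvubigedbo

cell VEL=ri, RANK=so, ASPECT=ri, CASE=lu:
underlying: ba-rosvu-bi-def-bo
1. f -> v, p -> b, s -> z, t -> d / _ Z: fires at position(s) 5, 12: barozvubidevbo
2. 0 -> e / C _ C #: no change
3. f -> v, k -> g, s -> z, t -> d / V _ V: no change
surface: barozvubidevbo

cell VEL=ri, RANK=mi, ASPECT=ri, CASE=ol:
underlying: ba-rosvu-ni-def-nv
1. f -> v, p -> b, s -> z, t -> d / _ Z: fires at position(s) 5: barozvunidefnv
2. 0 -> e / C _ C #: inserts after position(s) 13: barozvunidefnev
3. f -> v, k -> g, s -> z, t -> d / V _ V: no change
surface: barozvunidefnev

cell VEL=ta, RANK=mi, ASPECT=gu, CASE=ol:
underlying: az-rosvu-ni-ket-nv
1. f -> v, p -> b, s -> z, t -> d / _ Z: fires at position(s) 5: azrozvuniketnv
2. 0 -> e / C _ C #: inserts after position(s) 13: azrozvuniketnev
3. f -> v, k -> g, s -> z, t -> d / V _ V: fires at position(s) 10: azrozvunigetnev
surface: azrozvunigetnev


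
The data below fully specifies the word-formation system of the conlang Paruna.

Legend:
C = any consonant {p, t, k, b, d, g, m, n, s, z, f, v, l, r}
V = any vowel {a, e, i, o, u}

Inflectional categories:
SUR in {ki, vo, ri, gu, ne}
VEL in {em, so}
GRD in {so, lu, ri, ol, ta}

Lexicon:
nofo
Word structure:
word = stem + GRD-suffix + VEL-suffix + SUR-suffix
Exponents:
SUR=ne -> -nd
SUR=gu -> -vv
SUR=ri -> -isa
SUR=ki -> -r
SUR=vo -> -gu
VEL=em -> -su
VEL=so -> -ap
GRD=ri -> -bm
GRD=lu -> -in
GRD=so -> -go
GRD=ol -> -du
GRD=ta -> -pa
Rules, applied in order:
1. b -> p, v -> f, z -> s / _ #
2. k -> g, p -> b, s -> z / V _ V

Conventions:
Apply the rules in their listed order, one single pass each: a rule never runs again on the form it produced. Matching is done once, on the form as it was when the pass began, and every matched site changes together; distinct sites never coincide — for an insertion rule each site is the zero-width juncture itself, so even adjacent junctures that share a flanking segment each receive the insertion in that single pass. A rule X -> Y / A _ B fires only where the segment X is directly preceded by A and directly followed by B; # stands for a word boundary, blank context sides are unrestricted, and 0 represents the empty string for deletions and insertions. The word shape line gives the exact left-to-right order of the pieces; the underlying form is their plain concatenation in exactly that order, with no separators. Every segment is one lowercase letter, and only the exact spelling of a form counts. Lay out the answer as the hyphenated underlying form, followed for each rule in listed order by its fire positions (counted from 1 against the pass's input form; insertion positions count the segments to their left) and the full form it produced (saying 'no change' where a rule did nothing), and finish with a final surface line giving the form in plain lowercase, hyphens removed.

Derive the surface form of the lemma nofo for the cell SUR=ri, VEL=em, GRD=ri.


underlying: nofo-bm-su-isa
1. b -> p, v -> f, z -> s / _ #: no change
2. k -> g, p -> b, s -> z / V _ V: fires at position(s) 10: nofobmsuiza
surface: nofobmsuiza


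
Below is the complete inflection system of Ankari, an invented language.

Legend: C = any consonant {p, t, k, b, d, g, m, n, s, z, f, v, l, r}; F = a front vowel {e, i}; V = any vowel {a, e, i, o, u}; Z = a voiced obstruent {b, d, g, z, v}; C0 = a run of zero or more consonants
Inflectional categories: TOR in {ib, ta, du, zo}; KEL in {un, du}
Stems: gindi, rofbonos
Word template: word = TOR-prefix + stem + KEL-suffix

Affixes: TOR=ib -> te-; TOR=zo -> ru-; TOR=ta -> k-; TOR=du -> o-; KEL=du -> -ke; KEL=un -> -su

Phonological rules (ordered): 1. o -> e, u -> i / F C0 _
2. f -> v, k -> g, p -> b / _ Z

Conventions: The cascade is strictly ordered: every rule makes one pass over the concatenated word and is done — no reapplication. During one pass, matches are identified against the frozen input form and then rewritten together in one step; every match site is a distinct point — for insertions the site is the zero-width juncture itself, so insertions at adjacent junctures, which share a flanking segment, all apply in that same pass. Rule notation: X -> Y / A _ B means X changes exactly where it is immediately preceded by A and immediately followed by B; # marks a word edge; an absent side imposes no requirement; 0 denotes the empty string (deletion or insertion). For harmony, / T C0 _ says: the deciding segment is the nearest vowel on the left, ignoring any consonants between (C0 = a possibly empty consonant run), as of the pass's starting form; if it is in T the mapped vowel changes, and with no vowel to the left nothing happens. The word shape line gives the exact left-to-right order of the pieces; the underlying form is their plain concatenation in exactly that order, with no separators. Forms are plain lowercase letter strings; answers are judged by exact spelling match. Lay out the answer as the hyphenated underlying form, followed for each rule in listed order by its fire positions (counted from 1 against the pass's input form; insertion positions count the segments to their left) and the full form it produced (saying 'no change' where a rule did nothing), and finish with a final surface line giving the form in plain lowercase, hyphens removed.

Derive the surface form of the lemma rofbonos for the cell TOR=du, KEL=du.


underlying: o-rofbonos-ke
1. o -> e, u -> i / F C0 _: no change
2. f -> v, k -> g, p -> b / _ Z: fires at position(s) 4: orovbonoske
surface: orovbonoske


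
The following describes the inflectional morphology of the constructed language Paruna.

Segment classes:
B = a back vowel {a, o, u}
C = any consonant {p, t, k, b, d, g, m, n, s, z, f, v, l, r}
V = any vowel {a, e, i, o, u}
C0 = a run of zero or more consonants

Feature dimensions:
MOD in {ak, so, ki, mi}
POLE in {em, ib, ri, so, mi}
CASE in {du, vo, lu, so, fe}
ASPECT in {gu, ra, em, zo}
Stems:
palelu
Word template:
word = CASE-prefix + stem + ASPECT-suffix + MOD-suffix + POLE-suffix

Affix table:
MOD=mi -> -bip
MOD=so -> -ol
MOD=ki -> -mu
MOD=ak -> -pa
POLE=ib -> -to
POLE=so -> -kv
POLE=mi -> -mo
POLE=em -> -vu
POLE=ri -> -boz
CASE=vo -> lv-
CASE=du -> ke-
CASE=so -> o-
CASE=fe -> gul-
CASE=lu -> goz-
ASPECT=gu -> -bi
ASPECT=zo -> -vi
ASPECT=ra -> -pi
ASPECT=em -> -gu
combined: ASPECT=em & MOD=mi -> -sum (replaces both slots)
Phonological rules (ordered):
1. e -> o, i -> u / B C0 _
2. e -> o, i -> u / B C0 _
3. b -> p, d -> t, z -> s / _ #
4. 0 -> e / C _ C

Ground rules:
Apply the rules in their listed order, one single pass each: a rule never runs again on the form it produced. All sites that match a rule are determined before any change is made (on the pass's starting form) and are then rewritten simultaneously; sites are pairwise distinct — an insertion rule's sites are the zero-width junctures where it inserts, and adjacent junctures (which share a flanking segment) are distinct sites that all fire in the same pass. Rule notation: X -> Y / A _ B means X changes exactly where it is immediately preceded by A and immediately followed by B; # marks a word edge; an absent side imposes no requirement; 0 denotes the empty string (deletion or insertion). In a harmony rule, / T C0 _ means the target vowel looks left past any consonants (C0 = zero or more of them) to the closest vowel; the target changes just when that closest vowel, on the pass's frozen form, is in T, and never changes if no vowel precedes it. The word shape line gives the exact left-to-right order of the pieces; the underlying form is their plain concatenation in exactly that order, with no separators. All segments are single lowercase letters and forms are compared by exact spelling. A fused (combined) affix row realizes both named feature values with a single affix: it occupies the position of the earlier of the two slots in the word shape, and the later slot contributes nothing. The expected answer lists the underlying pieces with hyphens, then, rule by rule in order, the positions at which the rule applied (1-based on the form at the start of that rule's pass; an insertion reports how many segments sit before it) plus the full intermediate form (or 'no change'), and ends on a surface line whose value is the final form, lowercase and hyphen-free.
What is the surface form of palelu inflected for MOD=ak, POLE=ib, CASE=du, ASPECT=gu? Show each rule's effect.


underlying: ke-palelu-bi-pa-to
1. e -> o, i -> u / B C0 _: fires at position(s) 6, 10: kepalolubupato
2. e -> o, i -> u / B C0 _: no change
3. b -> p, d -> t, z -> s / _ #: no change
4. 0 -> e / C _ C: no change
surface: kepalolubupato
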